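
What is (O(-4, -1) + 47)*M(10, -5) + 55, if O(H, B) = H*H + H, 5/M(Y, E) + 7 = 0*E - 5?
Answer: 365/12 ≈ 30.417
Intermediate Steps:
M(Y, E) = -5/12 (M(Y, E) = 5/(-7 + (0*E - 5)) = 5/(-7 + (0 - 5)) = 5/(-7 - 5) = 5/(-12) = 5*(-1/12) = -5/12)
O(H, B) = H + H² (O(H, B) = H² + H = H + H²)
(O(-4, -1) + 47)*M(10, -5) + 55 = (-4*(1 - 4) + 47)*(-5/12) + 55 = (-4*(-3) + 47)*(-5/12) + 55 = (12 + 47)*(-5/12) + 55 = 59*(-5/12) + 55 = -295/12 + 55 = 365/12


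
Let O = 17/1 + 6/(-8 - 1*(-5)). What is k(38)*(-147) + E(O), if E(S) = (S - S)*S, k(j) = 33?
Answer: -4851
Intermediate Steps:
O = 15 (O = 17*1 + 6/(-8 + 5) = 17 + 6/(-3) = 17 + 6*(-⅓) = 17 - 2 = 15)
E(S) = 0 (E(S) = 0*S = 0)
k(38)*(-147) + E(O) = 33*(-147) + 0 = -4851 + 0 = -4851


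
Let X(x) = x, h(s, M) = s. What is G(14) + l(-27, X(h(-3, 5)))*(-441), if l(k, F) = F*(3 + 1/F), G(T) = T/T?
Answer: 3529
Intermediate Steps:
G(T) = 1
G(14) + l(-27, X(h(-3, 5)))*(-441) = 1 + (1 + 3*(-3))*(-441) = 1 + (1 - 9)*(-441) = 1 - 8*(-441) = 1 + 3528 = 3529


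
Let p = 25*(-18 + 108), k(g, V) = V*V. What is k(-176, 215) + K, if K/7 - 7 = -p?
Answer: 30524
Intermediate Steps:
k(g, V) = V**2
p = 2250 (p = 25*90 = 2250)
K = -15701 (K = 49 + 7*(-1*2250) = 49 + 7*(-2250) = 49 - 15750 = -15701)
k(-176, 215) + K = 215**2 - 15701 = 46225 - 15701 = 30524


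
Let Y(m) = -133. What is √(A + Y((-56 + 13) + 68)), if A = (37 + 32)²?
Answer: 2*√1157 ≈ 68.029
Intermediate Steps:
A = 4761 (A = 69² = 4761)
√(A + Y((-56 + 13) + 68)) = √(4761 - 133) = √4628 = 2*√1157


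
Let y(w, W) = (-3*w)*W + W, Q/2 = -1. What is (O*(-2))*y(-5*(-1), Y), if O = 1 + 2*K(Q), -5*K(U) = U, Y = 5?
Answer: 252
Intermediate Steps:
Q = -2 (Q = 2*(-1) = -2)
K(U) = -U/5
y(w, W) = W - 3*W*w (y(w, W) = -3*W*w + W = W - 3*W*w)
O = 9/5 (O = 1 + 2*(-1/5*(-2)) = 1 + 2*(2/5) = 1 + 4/5 = 9/5 ≈ 1.8000)
(O*(-2))*y(-5*(-1), Y) = ((9/5)*(-2))*(5*(1 - (-15)*(-1))) = -18*(1 - 3*5) = -18*(1 - 15) = -18*(-14) = -18/5*(-70) = 252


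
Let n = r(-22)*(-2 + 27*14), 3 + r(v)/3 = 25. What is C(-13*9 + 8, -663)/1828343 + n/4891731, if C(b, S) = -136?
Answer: 14902294824/2981254043911 ≈ 0.0049987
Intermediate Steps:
r(v) = 66 (r(v) = -9 + 3*25 = -9 + 75 = 66)
n = 24816 (n = 66*(-2 + 27*14) = 66*(-2 + 378) = 66*376 = 24816)
C(-13*9 + 8, -663)/1828343 + n/4891731 = -136/1828343 + 24816/4891731 = -136*1/1828343 + 24816*(1/4891731) = -136/1828343 + 8272/1630577 = 14902294824/2981254043911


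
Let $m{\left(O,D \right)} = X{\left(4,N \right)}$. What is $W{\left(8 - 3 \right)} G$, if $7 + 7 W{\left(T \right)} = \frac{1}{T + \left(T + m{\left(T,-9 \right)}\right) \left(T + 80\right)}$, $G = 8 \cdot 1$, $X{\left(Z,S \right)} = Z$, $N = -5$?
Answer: $- \frac{21556}{2695} \approx -7.9985$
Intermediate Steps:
$m{\left(O,D \right)} = 4$
$G = 8$
$W{\left(T \right)} = -1 + \frac{1}{7 \left(T + \left(4 + T\right) \left(80 + T\right)\right)}$ ($W{\left(T \right)} = -1 + \frac{1}{7 \left(T + \left(T + 4\right) \left(T + 80\right)\right)} = -1 + \frac{1}{7 \left(T + \left(4 + T\right) \left(80 + T\right)\right)}$)
$W{\left(8 - 3 \right)} G = \frac{- \frac{2239}{7} - \left(8 - 3\right)^{2} - 85 \left(8 - 3\right)}{320 + \left(8 - 3\right)^{2} + 85 \left(8 - 3\right)} 8 = \frac{- \frac{2239}{7} - 5^{2} - 425}{320 + 5^{2} + 85 \cdot 5} \cdot 8 = \frac{- \frac{2239}{7} - 25 - 425}{320 + 25 + 425} \cdot 8 = \frac{- \frac{2239}{7} - 25 - 425}{770} \cdot 8 = \frac{1}{770} \left(- \frac{5389}{7}\right) 8 = \left(- \frac{5389}{5390}\right) 8 = - \frac{21556}{2695}$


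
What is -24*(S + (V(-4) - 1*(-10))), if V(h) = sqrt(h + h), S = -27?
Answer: 408 - 48*I*sqrt(2) ≈ 408.0 - 67.882*I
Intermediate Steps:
V(h) = sqrt(2)*sqrt(h) (V(h) = sqrt(2*h) = sqrt(2)*sqrt(h))
-24*(S + (V(-4) - 1*(-10))) = -24*(-27 + (sqrt(2)*sqrt(-4) - 1*(-10))) = -24*(-27 + (sqrt(2)*(2*I) + 10)) = -24*(-27 + (2*I*sqrt(2) + 10)) = -24*(-27 + (10 + 2*I*sqrt(2))) = -24*(-17 + 2*I*sqrt(2)) = 408 - 48*I*sqrt(2)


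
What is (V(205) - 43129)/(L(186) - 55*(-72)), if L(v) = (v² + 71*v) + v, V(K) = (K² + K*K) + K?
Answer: 20563/25974 ≈ 0.79168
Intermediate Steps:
V(K) = K + 2*K² (V(K) = (K² + K²) + K = 2*K² + K = K + 2*K²)
L(v) = v² + 72*v
(V(205) - 43129)/(L(186) - 55*(-72)) = (205*(1 + 2*205) - 43129)/(186*(72 + 186) - 55*(-72)) = (205*(1 + 410) - 43129)/(186*258 + 3960) = (205*411 - 43129)/(47988 + 3960) = (84255 - 43129)/51948 = 41126*(1/51948) = 20563/25974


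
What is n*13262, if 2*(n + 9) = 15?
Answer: -19893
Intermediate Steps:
n = -3/2 (n = -9 + (½)*15 = -9 + 15/2 = -3/2 ≈ -1.5000)
n*13262 = -3/2*13262 = -19893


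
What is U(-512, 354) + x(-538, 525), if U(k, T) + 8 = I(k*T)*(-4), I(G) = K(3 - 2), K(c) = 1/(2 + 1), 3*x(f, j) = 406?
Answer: 126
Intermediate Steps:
x(f, j) = 406/3 (x(f, j) = (1/3)*406 = 406/3)
K(c) = 1/3
I(G) = 1/3
U(k, T) = -28/3 (U(k, T) = -8 + (1/3)*(-4) = -8 - 4/3 = -28/3)
U(-512, 354) + x(-538, 525) = -28/3 + 406/3 = 126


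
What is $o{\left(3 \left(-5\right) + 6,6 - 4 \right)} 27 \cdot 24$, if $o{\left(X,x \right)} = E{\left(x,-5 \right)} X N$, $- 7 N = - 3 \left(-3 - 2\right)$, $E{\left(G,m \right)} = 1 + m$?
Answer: $- \frac{349920}{7} \approx -49989.0$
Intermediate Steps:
$N = - \frac{15}{7}$ ($N = - \frac{\left(-3\right) \left(-3 - 2\right)}{7} = - \frac{\left(-3\right) \left(-5\right)}{7} = \left(- \frac{1}{7}\right) 15 = - \frac{15}{7} \approx -2.1429$)
$o{\left(X,x \right)} = \frac{60 X}{7}$ ($o{\left(X,x \right)} = \left(1 - 5\right) X \left(- \frac{15}{7}\right) = - 4 X \left(- \frac{15}{7}\right) = \frac{60 X}{7}$)
$o{\left(3 \left(-5\right) + 6,6 - 4 \right)} 27 \cdot 24 = \frac{60 \left(3 \left(-5\right) + 6\right)}{7} \cdot 27 \cdot 24 = \frac{60 \left(-15 + 6\right)}{7} \cdot 27 \cdot 24 = \frac{60}{7} \left(-9\right) 27 \cdot 24 = \left(- \frac{540}{7}\right) 27 \cdot 24 = \left(- \frac{14580}{7}\right) 24 = - \frac{349920}{7}$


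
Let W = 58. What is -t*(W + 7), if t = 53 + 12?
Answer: -4225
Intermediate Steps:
t = 65
-t*(W + 7) = -65*(58 + 7) = -65*65 = -1*4225 = -4225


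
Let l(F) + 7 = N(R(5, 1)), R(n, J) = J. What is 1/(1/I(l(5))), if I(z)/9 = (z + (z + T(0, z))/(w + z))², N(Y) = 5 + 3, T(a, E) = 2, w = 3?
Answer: 441/16 ≈ 27.563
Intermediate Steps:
N(Y) = 8
l(F) = 1 (l(F) = -7 + 8 = 1)
I(z) = 9*(z + (2 + z)/(3 + z))² (I(z) = 9*(z + (z + 2)/(3 + z))² = 9*(z + (2 + z)/(3 + z))²)
1/(1/I(l(5))) = 1/(1/(9*(2 + 1² + 4*1)²/(3 + 1)²)) = 1/(1/(9*(2 + 1 + 4)²/4²)) = 1/(1/(9*(1/16)*7²)) = 1/(1/(9*(1/16)*49)) = 1/(1/(441/16)) = 1/(16/441) = 441/16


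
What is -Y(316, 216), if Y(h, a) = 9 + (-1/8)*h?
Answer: 61/2 ≈ 30.500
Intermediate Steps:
Y(h, a) = 9 - h/8 (Y(h, a) = 9 + (-1*1/8)*h = 9 - h/8)
-Y(316, 216) = -(9 - 1/8*316) = -(9 - 79/2) = -1*(-61/2) = 61/2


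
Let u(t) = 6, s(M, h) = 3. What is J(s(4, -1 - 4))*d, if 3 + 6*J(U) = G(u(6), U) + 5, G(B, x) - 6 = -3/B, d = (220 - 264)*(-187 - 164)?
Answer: 19305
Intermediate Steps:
d = 15444 (d = -44*(-351) = 15444)
G(B, x) = 6 - 3/B
J(U) = 5/4 (J(U) = -½ + ((6 - 3/6) + 5)/6 = -½ + ((6 - 3*⅙) + 5)/6 = -½ + ((6 - ½) + 5)/6 = -½ + (11/2 + 5)/6 = -½ + (⅙)*(21/2) = -½ + 7/4 = 5/4)
J(s(4, -1 - 4))*d = (5/4)*15444 = 19305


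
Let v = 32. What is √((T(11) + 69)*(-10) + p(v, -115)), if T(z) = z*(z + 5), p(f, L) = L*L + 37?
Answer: 2*√2703 ≈ 103.98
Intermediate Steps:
p(f, L) = 37 + L² (p(f, L) = L² + 37 = 37 + L²)
T(z) = z*(5 + z)
√((T(11) + 69)*(-10) + p(v, -115)) = √((11*(5 + 11) + 69)*(-10) + (37 + (-115)²)) = √((11*16 + 69)*(-10) + (37 + 13225)) = √((176 + 69)*(-10) + 13262) = √(245*(-10) + 13262) = √(-2450 + 13262) = √10812 = 2*√2703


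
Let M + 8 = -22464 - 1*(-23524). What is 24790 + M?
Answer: 25842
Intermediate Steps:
M = 1052 (M = -8 + (-22464 - 1*(-23524)) = -8 + (-22464 + 23524) = -8 + 1060 = 1052)
24790 + M = 24790 + 1052 = 25842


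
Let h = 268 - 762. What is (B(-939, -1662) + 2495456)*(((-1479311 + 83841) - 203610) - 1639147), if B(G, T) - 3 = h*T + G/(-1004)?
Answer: -10782498940238349/1004 ≈ -1.0740e+13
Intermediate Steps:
h = -494
B(G, T) = 3 - 494*T - G/1004 (B(G, T) = 3 + (-494*T + G/(-1004)) = 3 + (-494*T + G*(-1/1004)) = 3 + (-494*T - G/1004) = 3 - 494*T - G/1004)
(B(-939, -1662) + 2495456)*(((-1479311 + 83841) - 203610) - 1639147) = ((3 - 494*(-1662) - 1/1004*(-939)) + 2495456)*(((-1479311 + 83841) - 203610) - 1639147) = ((3 + 821028 + 939/1004) + 2495456)*((-1395470 - 203610) - 1639147) = (824316063/1004 + 2495456)*(-1599080 - 1639147) = (3329753887/1004)*(-3238227) = -10782498940238349/1004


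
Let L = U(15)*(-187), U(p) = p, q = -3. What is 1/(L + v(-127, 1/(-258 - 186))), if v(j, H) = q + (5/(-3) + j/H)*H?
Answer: -1332/3909415 ≈ -0.00034072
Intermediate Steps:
v(j, H) = -3 + H*(-5/3 + j/H) (v(j, H) = -3 + (5/(-3) + j/H)*H = -3 + (5*(-⅓) + j/H)*H = -3 + (-5/3 + j/H)*H = -3 + H*(-5/3 + j/H))
L = -2805 (L = 15*(-187) = -2805)
1/(L + v(-127, 1/(-258 - 186))) = 1/(-2805 + (-3 - 127 - 5/(3*(-258 - 186)))) = 1/(-2805 + (-3 - 127 - 5/3/(-444))) = 1/(-2805 + (-3 - 127 - 5/3*(-1/444))) = 1/(-2805 + (-3 - 127 + 5/1332)) = 1/(-2805 - 173155/1332) = 1/(-3909415/1332) = -1332/3909415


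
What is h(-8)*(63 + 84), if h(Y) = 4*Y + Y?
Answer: -5880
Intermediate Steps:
h(Y) = 5*Y
h(-8)*(63 + 84) = (5*(-8))*(63 + 84) = -40*147 = -5880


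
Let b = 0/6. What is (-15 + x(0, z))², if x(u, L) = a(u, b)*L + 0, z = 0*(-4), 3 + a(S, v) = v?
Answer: 225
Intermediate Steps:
b = 0 (b = 0*(⅙) = 0)
a(S, v) = -3 + v
z = 0
x(u, L) = -3*L (x(u, L) = (-3 + 0)*L + 0 = -3*L + 0 = -3*L)
(-15 + x(0, z))² = (-15 - 3*0)² = (-15 + 0)² = (-15)² = 225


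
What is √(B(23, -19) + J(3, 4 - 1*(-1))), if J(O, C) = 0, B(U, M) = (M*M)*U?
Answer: 19*√23 ≈ 91.121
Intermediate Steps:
B(U, M) = U*M² (B(U, M) = M²*U = U*M²)
√(B(23, -19) + J(3, 4 - 1*(-1))) = √(23*(-19)² + 0) = √(23*361 + 0) = √(8303 + 0) = √8303 = 19*√23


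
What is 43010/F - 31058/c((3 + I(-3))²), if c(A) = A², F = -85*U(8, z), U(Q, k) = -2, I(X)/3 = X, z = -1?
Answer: 148415/648 ≈ 229.04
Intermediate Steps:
I(X) = 3*X
F = 170 (F = -85*(-2) = 170)
43010/F - 31058/c((3 + I(-3))²) = 43010/170 - 31058/(3 + 3*(-3))⁴ = 43010*(1/170) - 31058/(3 - 9)⁴ = 253 - 31058/(((-6)²)²) = 253 - 31058/(36²) = 253 - 31058/1296 = 253 - 31058*1/1296 = 253 - 15529/648 = 148415/648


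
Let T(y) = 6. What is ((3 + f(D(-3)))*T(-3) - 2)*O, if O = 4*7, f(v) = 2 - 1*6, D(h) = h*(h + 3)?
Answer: -224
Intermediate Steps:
D(h) = h*(3 + h)
f(v) = -4 (f(v) = 2 - 6 = -4)
O = 28
((3 + f(D(-3)))*T(-3) - 2)*O = ((3 - 4)*6 - 2)*28 = (-1*6 - 2)*28 = (-6 - 2)*28 = -8*28 = -224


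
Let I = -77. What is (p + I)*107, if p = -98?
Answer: -18725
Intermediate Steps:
(p + I)*107 = (-98 - 77)*107 = -175*107 = -18725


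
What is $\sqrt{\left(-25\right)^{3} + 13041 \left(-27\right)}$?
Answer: $2 i \sqrt{91933} \approx 606.41 i$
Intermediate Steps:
$\sqrt{\left(-25\right)^{3} + 13041 \left(-27\right)} = \sqrt{-15625 - 352107} = \sqrt{-367732} = 2 i \sqrt{91933}$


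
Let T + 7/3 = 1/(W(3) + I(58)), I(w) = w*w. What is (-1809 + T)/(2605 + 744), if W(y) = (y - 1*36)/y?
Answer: -18220199/33687591 ≈ -0.54086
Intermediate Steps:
I(w) = w**2
W(y) = (-36 + y)/y (W(y) = (y - 36)/y = (-36 + y)/y)
T = -23468/10059 (T = -7/3 + 1/((-36 + 3)/3 + 58**2) = -7/3 + 1/((1/3)*(-33) + 3364) = -7/3 + 1/(-11 + 3364) = -7/3 + 1/3353 = -23468/10059 ≈ -2.3330)
(-1809 + T)/(2605 + 744) = (-1809 - 23468/10059)/(2605 + 744) = -18220199/10059/3349 = -18220199/10059*1/3349 = -18220199/33687591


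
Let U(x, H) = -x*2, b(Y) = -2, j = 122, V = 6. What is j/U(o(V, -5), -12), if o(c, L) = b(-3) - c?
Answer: 61/8 ≈ 7.6250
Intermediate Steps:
o(c, L) = -2 - c
U(x, H) = -2*x
j/U(o(V, -5), -12) = 122/((-2*(-2 - 1*6))) = 122/((-2*(-2 - 6))) = 122/((-2*(-8))) = 122/16 = 122*(1/16) = 61/8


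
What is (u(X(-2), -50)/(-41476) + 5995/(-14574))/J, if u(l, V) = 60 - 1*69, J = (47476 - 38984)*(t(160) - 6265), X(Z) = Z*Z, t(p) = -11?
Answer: 124258727/16107886312144704 ≈ 7.7141e-9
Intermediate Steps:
X(Z) = Z**2
J = -53295792 (J = (47476 - 38984)*(-11 - 6265) = 8492*(-6276) = -53295792)
u(l, V) = -9 (u(l, V) = 60 - 69 = -9)
(u(X(-2), -50)/(-41476) + 5995/(-14574))/J = (-9/(-41476) + 5995/(-14574))/(-53295792) = (-9*(-1/41476) + 5995*(-1/14574))*(-1/53295792) = (9/41476 - 5995/14574)*(-1/53295792) = -124258727/302235612*(-1/53295792) = 124258727/16107886312144704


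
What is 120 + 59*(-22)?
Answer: -1178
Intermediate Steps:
120 + 59*(-22) = 120 - 1298 = -1178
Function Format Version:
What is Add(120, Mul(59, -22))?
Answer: -1178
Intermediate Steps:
Add(120, Mul(59, -22)) = Add(120, -1298) = -1178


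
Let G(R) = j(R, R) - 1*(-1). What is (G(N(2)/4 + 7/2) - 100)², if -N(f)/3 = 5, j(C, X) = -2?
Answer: 10201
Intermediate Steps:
N(f) = -15 (N(f) = -3*5 = -15)
G(R) = -1 (G(R) = -2 - 1*(-1) = -2 + 1 = -1)
(G(N(2)/4 + 7/2) - 100)² = (-1 - 100)² = (-101)² = 10201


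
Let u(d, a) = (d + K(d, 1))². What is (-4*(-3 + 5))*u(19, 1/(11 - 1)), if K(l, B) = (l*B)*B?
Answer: -11552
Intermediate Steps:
K(l, B) = l*B² (K(l, B) = (B*l)*B = l*B²)
u(d, a) = 4*d² (u(d, a) = (d + d*1²)² = (d + d*1)² = (d + d)² = (2*d)² = 4*d²)
(-4*(-3 + 5))*u(19, 1/(11 - 1)) = (-4*(-3 + 5))*(4*19²) = (-4*2)*(4*361) = -8*1444 = -11552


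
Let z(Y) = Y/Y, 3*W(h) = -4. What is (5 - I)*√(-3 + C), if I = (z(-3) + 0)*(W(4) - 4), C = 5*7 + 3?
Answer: 31*√35/3 ≈ 61.133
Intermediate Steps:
W(h) = -4/3 (W(h) = (⅓)*(-4) = -4/3)
z(Y) = 1
C = 38 (C = 35 + 3 = 38)
I = -16/3 (I = (1 + 0)*(-4/3 - 4) = 1*(-16/3) = -16/3 ≈ -5.3333)
(5 - I)*√(-3 + C) = (5 - 1*(-16/3))*√(-3 + 38) = (5 + 16/3)*√35 = 31*√35/3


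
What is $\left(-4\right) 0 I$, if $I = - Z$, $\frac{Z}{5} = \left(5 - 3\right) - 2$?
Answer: $0$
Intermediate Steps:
$Z = 0$ ($Z = 5 \left(\left(5 - 3\right) - 2\right) = 5 \left(2 - 2\right) = 5 \cdot 0 = 0$)
$I = 0$ ($I = \left(-1\right) 0 = 0$)
$\left(-4\right) 0 I = \left(-4\right) 0 \cdot 0 = 0 \cdot 0 = 0$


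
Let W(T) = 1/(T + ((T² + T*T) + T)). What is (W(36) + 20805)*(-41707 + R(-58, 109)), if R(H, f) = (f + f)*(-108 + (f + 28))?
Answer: -653732225195/888 ≈ -7.3619e+8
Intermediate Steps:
R(H, f) = 2*f*(-80 + f) (R(H, f) = (2*f)*(-108 + (28 + f)) = (2*f)*(-80 + f) = 2*f*(-80 + f))
W(T) = 1/(2*T + 2*T²) (W(T) = 1/(T + ((T² + T²) + T)) = 1/(T + (2*T² + T)) = 1/(T + (T + 2*T²)) = 1/(2*T + 2*T²))
(W(36) + 20805)*(-41707 + R(-58, 109)) = ((½)/(36*(1 + 36)) + 20805)*(-41707 + 2*109*(-80 + 109)) = ((½)*(1/36)/37 + 20805)*(-41707 + 2*109*29) = ((½)*(1/36)*(1/37) + 20805)*(-41707 + 6322) = (1/2664 + 20805)*(-35385) = (55424521/2664)*(-35385) = -653732225195/888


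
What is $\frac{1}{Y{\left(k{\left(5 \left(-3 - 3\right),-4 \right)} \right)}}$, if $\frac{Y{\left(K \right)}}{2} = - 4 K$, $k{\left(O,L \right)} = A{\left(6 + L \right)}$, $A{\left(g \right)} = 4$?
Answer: $- \frac{1}{32} \approx -0.03125$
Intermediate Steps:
$k{\left(O,L \right)} = 4$
$Y{\left(K \right)} = - 8 K$ ($Y{\left(K \right)} = 2 \left(- 4 K\right) = - 8 K$)
$\frac{1}{Y{\left(k{\left(5 \left(-3 - 3\right),-4 \right)} \right)}} = \frac{1}{\left(-8\right) 4} = \frac{1}{-32} = - \frac{1}{32}$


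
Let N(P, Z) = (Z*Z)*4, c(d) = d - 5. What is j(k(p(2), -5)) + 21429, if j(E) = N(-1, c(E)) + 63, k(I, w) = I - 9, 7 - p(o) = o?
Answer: 21816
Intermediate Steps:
p(o) = 7 - o
c(d) = -5 + d
N(P, Z) = 4*Z² (N(P, Z) = Z²*4 = 4*Z²)
k(I, w) = -9 + I
j(E) = 63 + 4*(-5 + E)² (j(E) = 4*(-5 + E)² + 63 = 63 + 4*(-5 + E)²)
j(k(p(2), -5)) + 21429 = (63 + 4*(-5 + (-9 + (7 - 1*2)))²) + 21429 = (63 + 4*(-5 + (-9 + (7 - 2)))²) + 21429 = (63 + 4*(-5 + (-9 + 5))²) + 21429 = (63 + 4*(-5 - 4)²) + 21429 = (63 + 4*(-9)²) + 21429 = (63 + 4*81) + 21429 = (63 + 324) + 21429 = 387 + 21429 = 21816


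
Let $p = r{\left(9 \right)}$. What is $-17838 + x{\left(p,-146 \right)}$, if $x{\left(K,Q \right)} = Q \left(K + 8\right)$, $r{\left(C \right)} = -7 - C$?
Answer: $-16670$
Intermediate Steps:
$p = -16$ ($p = -7 - 9 = -16$)
$x{\left(K,Q \right)} = Q \left(8 + K\right)$
$-17838 + x{\left(p,-146 \right)} = -17838 - 146 \left(8 - 16\right) = -17838 - -1168 = -17838 + 1168 = -16670$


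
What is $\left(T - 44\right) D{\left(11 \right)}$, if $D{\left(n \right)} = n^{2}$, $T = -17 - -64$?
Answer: $363$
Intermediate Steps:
$T = 47$ ($T = -17 + 64 = 47$)
$\left(T - 44\right) D{\left(11 \right)} = \left(47 - 44\right) 11^{2} = 3 \cdot 121 = 363$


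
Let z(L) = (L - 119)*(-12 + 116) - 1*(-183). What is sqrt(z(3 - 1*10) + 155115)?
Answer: sqrt(142194) ≈ 377.09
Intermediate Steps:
z(L) = -12193 + 104*L (z(L) = (-119 + L)*104 + 183 = (-12376 + 104*L) + 183 = -12193 + 104*L)
sqrt(z(3 - 1*10) + 155115) = sqrt((-12193 + 104*(3 - 1*10)) + 155115) = sqrt((-12193 + 104*(3 - 10)) + 155115) = sqrt((-12193 + 104*(-7)) + 155115) = sqrt((-12193 - 728) + 155115) = sqrt(-12921 + 155115) = sqrt(142194)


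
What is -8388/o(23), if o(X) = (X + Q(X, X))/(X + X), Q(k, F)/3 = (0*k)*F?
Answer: -16776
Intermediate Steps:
Q(k, F) = 0 (Q(k, F) = 3*((0*k)*F) = 3*(0*F) = 3*0 = 0)
o(X) = 1/2 (o(X) = (X + 0)/(X + X) = X/((2*X)) = X*(1/(2*X)) = 1/2)
-8388/o(23) = -8388/1/2 = -8388*2 = -16776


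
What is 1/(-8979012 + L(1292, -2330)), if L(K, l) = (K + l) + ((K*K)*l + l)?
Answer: -1/3898367500 ≈ -2.5652e-10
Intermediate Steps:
L(K, l) = K + 2*l + l*K**2 (L(K, l) = (K + l) + (K**2*l + l) = (K + l) + (l*K**2 + l) = (K + l) + (l + l*K**2) = K + 2*l + l*K**2)
1/(-8979012 + L(1292, -2330)) = 1/(-8979012 + (1292 + 2*(-2330) - 2330*1292**2)) = 1/(-8979012 + (1292 - 4660 - 2330*1669264)) = 1/(-8979012 + (1292 - 4660 - 3889385120)) = 1/(-8979012 - 3889388488) = 1/(-3898367500) = -1/3898367500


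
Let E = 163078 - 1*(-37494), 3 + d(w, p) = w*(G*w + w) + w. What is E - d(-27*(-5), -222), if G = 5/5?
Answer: 163990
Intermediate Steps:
G = 1 (G = 5*(1/5) = 1)
d(w, p) = -3 + w + 2*w**2 (d(w, p) = -3 + (w*(1*w + w) + w) = -3 + (w*(w + w) + w) = -3 + (w*(2*w) + w) = -3 + (2*w**2 + w) = -3 + (w + 2*w**2) = -3 + w + 2*w**2)
E = 200572 (E = 163078 + 37494 = 200572)
E - d(-27*(-5), -222) = 200572 - (-3 - 27*(-5) + 2*(-27*(-5))**2) = 200572 - (-3 + 135 + 2*135**2) = 200572 - (-3 + 135 + 2*18225) = 200572 - (-3 + 135 + 36450) = 200572 - 1*36582 = 200572 - 36582 = 163990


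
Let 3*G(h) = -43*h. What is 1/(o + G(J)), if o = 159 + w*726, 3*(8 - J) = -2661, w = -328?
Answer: -3/752392 ≈ -3.9873e-6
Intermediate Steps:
J = 895 (J = 8 - ⅓*(-2661) = 8 + 887 = 895)
G(h) = -43*h/3 (G(h) = (-43*h)/3 = -43*h/3)
o = -237969 (o = 159 - 328*726 = 159 - 238128 = -237969)
1/(o + G(J)) = 1/(-237969 - 43/3*895) = 1/(-237969 - 38485/3) = 1/(-752392/3) = -3/752392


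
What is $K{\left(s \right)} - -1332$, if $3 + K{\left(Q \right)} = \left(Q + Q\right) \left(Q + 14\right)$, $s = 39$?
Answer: $5463$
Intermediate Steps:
$K{\left(Q \right)} = -3 + 2 Q \left(14 + Q\right)$ ($K{\left(Q \right)} = -3 + \left(Q + Q\right) \left(Q + 14\right) = -3 + 2 Q \left(14 + Q\right)$)
$K{\left(s \right)} - -1332 = \left(-3 + 2 \cdot 39^{2} + 28 \cdot 39\right) - -1332 = \left(-3 + 2 \cdot 1521 + 1092\right) + 1332 = \left(-3 + 3042 + 1092\right) + 1332 = 4131 + 1332 = 5463$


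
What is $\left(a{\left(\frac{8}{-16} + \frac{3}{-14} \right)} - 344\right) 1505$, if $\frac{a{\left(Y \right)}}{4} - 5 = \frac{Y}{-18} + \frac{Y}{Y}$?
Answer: $- \frac{4332250}{9} \approx -4.8136 \cdot 10^{5}$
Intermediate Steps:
$a{\left(Y \right)} = 24 - \frac{2 Y}{9}$ ($a{\left(Y \right)} = 20 + 4 \left(\frac{Y}{-18} + \frac{Y}{Y}\right) = 20 + 4 \left(Y \left(- \frac{1}{18}\right) + 1\right) = 20 + 4 \left(- \frac{Y}{18} + 1\right) = 20 + 4 \left(1 - \frac{Y}{18}\right) = 20 - \left(-4 + \frac{2 Y}{9}\right) = 24 - \frac{2 Y}{9}$)
$\left(a{\left(\frac{8}{-16} + \frac{3}{-14} \right)} - 344\right) 1505 = \left(\left(24 - \frac{2 \left(\frac{8}{-16} + \frac{3}{-14}\right)}{9}\right) - 344\right) 1505 = \left(\left(24 - \frac{2 \left(8 \left(- \frac{1}{16}\right) + 3 \left(- \frac{1}{14}\right)\right)}{9}\right) - 344\right) 1505 = \left(\left(24 - \frac{2 \left(- \frac{1}{2} - \frac{3}{14}\right)}{9}\right) - 344\right) 1505 = \left(\left(24 - - \frac{10}{63}\right) - 344\right) 1505 = \left(\left(24 + \frac{10}{63}\right) - 344\right) 1505 = \left(\frac{1522}{63} - 344\right) 1505 = \left(- \frac{20150}{63}\right) 1505 = - \frac{4332250}{9}$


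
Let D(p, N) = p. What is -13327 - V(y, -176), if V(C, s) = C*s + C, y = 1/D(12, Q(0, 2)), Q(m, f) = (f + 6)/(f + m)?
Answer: -159749/12 ≈ -13312.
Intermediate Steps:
Q(m, f) = (6 + f)/(f + m)
y = 1/12 ≈ 0.083333
V(C, s) = C + C*s
-13327 - V(y, -176) = -13327 - (1 - 176)/12 = -13327 - (-175)/12 = -13327 - 1*(-175/12) = -13327 + 175/12 = -159749/12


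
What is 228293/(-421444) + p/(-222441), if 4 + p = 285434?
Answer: -171074484133/93746424804 ≈ -1.8249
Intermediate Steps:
p = 285430 (p = -4 + 285434 = 285430)
228293/(-421444) + p/(-222441) = 228293/(-421444) + 285430/(-222441) = 228293*(-1/421444) + 285430*(-1/222441) = -228293/421444 - 285430/222441 = -171074484133/93746424804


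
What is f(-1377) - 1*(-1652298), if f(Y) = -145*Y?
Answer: 1851963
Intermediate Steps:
f(-1377) - 1*(-1652298) = -145*(-1377) - 1*(-1652298) = 199665 + 1652298 = 1851963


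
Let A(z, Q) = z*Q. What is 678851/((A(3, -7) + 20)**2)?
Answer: 678851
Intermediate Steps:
A(z, Q) = Q*z
678851/((A(3, -7) + 20)**2) = 678851/((-7*3 + 20)**2) = 678851/((-21 + 20)**2) = 678851/((-1)**2) = 678851/1 = 678851*1 = 678851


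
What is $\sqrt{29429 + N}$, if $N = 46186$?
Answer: $71 \sqrt{15} \approx 274.98$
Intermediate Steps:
$\sqrt{29429 + N} = \sqrt{29429 + 46186} = \sqrt{75615} = 71 \sqrt{15}$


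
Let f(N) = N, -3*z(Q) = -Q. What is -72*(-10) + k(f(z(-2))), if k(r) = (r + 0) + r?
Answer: 2156/3 ≈ 718.67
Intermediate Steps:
z(Q) = Q/3 (z(Q) = -(-1)*Q/3 = Q/3)
k(r) = 2*r (k(r) = r + r = 2*r)
-72*(-10) + k(f(z(-2))) = -72*(-10) + 2*((⅓)*(-2)) = 720 + 2*(-⅔) = 720 - 4/3 = 2156/3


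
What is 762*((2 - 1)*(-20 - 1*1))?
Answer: -16002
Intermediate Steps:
762*((2 - 1)*(-20 - 1*1)) = 762*(1*(-20 - 1)) = 762*(1*(-21)) = 762*(-21) = -16002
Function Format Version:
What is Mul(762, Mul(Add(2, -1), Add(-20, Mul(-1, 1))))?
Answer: -16002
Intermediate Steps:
Mul(762, Mul(Add(2, -1), Add(-20, Mul(-1, 1)))) = Mul(762, Mul(1, Add(-20, -1))) = Mul(762, Mul(1, -21)) = Mul(762, -21) = -16002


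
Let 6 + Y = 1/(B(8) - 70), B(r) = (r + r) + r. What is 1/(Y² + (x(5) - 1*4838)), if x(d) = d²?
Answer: -2116/10107579 ≈ -0.00020935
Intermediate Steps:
B(r) = 3*r (B(r) = 2*r + r = 3*r)
Y = -277/46 (Y = -6 + 1/(3*8 - 70) = -6 + 1/(24 - 70) = -6 + 1/(-46) = -6 - 1/46 = -277/46 ≈ -6.0217)
1/(Y² + (x(5) - 1*4838)) = 1/((-277/46)² + (5² - 1*4838)) = 1/(76729/2116 + (25 - 4838)) = 1/(76729/2116 - 4813) = 1/(-10107579/2116) = -2116/10107579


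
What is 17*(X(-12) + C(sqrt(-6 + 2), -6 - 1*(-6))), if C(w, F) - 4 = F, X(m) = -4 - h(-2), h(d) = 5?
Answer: -85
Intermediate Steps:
X(m) = -9 (X(m) = -4 - 1*5 = -4 - 5 = -9)
C(w, F) = 4 + F
17*(X(-12) + C(sqrt(-6 + 2), -6 - 1*(-6))) = 17*(-9 + (4 + (-6 - 1*(-6)))) = 17*(-9 + (4 + (-6 + 6))) = 17*(-9 + (4 + 0)) = 17*(-9 + 4) = 17*(-5) = -85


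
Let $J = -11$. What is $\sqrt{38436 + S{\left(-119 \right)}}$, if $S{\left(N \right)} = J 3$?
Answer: $3 \sqrt{4267} \approx 195.97$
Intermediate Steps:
$S{\left(N \right)} = -33$ ($S{\left(N \right)} = \left(-11\right) 3 = -33$)
$\sqrt{38436 + S{\left(-119 \right)}} = \sqrt{38436 - 33} = \sqrt{38403} = 3 \sqrt{4267}$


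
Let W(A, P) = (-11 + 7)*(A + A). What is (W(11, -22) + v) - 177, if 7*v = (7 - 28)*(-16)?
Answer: -217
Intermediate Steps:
v = 48 (v = ((7 - 28)*(-16))/7 = (-21*(-16))/7 = (⅐)*336 = 48)
W(A, P) = -8*A
(W(11, -22) + v) - 177 = (-8*11 + 48) - 177 = (-88 + 48) - 177 = -40 - 177 = -217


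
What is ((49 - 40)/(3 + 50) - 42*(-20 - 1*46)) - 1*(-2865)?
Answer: 298770/53 ≈ 5637.2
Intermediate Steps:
((49 - 40)/(3 + 50) - 42*(-20 - 1*46)) - 1*(-2865) = (9/53 - 42*(-20 - 46)) + 2865 = (9*(1/53) - 42*(-66)) + 2865 = (9/53 + 2772) + 2865 = 146925/53 + 2865 = 298770/53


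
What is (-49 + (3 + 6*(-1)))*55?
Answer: -2860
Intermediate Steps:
(-49 + (3 + 6*(-1)))*55 = (-49 + (3 - 6))*55 = (-49 - 3)*55 = -52*55 = -2860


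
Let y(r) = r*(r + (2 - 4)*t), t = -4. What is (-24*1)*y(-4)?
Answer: 384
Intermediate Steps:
y(r) = r*(8 + r) (y(r) = r*(r + (2 - 4)*(-4)) = r*(r - 2*(-4)) = r*(r + 8) = r*(8 + r))
(-24*1)*y(-4) = (-24*1)*(-4*(8 - 4)) = -(-96)*4 = -24*(-16) = 384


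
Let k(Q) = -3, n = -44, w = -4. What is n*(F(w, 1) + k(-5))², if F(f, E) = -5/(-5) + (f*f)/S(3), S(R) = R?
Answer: -4400/9 ≈ -488.89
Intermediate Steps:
F(f, E) = 1 + f²/3 (F(f, E) = -5/(-5) + (f*f)/3 = -5*(-⅕) + f²*(⅓) = 1 + f²/3)
n*(F(w, 1) + k(-5))² = -44*((1 + (⅓)*(-4)²) - 3)² = -44*((1 + (⅓)*16) - 3)² = -44*((1 + 16/3) - 3)² = -44*(19/3 - 3)² = -44*(10/3)² = -44*100/9 = -4400/9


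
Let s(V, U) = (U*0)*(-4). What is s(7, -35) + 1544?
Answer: 1544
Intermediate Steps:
s(V, U) = 0 (s(V, U) = 0*(-4) = 0)
s(7, -35) + 1544 = 0 + 1544 = 1544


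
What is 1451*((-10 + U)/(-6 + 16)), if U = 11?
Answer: 1451/10 ≈ 145.10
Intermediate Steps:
1451*((-10 + U)/(-6 + 16)) = 1451*((-10 + 11)/(-6 + 16)) = 1451*(1/10) = 1451*(1*(⅒)) = 1451*(⅒) = 1451/10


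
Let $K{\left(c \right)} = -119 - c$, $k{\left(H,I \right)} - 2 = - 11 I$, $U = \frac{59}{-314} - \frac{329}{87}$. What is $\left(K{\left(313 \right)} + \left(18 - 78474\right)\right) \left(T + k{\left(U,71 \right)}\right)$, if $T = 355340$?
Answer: $-27970608168$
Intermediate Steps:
$U = - \frac{108439}{27318}$ ($U = 59 \left(- \frac{1}{314}\right) - \frac{329}{87} = - \frac{59}{314} - \frac{329}{87} = - \frac{108439}{27318} \approx -3.9695$)
$k{\left(H,I \right)} = 2 - 11 I$
$\left(K{\left(313 \right)} + \left(18 - 78474\right)\right) \left(T + k{\left(U,71 \right)}\right) = \left(\left(-119 - 313\right) + \left(18 - 78474\right)\right) \left(355340 + \left(2 - 781\right)\right) = \left(-432 - 78456\right) \left(355340 - 779\right) = \left(-78888\right) 354561 = -27970608168$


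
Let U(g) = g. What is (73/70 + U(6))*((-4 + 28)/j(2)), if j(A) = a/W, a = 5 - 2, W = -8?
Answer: -15776/35 ≈ -450.74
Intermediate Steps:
a = 3
j(A) = -3/8 (j(A) = 3/(-8) = 3*(-⅛) = -3/8)
(73/70 + U(6))*((-4 + 28)/j(2)) = (73/70 + 6)*((-4 + 28)/(-3/8)) = (73*(1/70) + 6)*(24*(-8/3)) = (73/70 + 6)*(-64) = (493/70)*(-64) = -15776/35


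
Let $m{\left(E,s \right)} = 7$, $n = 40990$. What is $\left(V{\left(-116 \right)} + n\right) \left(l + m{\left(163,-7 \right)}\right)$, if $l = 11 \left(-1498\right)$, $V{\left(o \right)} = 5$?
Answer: $-675228645$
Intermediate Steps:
$l = -16478$
$\left(V{\left(-116 \right)} + n\right) \left(l + m{\left(163,-7 \right)}\right) = \left(5 + 40990\right) \left(-16478 + 7\right) = 40995 \left(-16471\right) = -675228645$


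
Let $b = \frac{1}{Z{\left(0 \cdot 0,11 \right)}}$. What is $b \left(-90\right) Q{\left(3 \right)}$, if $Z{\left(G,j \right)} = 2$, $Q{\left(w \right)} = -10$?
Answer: $450$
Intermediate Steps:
$b = \frac{1}{2} \approx 0.5$
$b \left(-90\right) Q{\left(3 \right)} = \frac{1}{2} \left(-90\right) \left(-10\right) = \left(-45\right) \left(-10\right) = 450$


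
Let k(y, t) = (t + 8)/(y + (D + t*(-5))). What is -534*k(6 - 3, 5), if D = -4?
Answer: 267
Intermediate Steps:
k(y, t) = (8 + t)/(-4 + y - 5*t) (k(y, t) = (t + 8)/(y + (-4 + t*(-5))) = (8 + t)/(y + (-4 - 5*t)) = (8 + t)/(-4 + y - 5*t))
-534*k(6 - 3, 5) = -534*(8 + 5)/(-4 + (6 - 3) - 5*5) = -534*13/(-4 + 3 - 25) = -534*13/(-26) = -(-267)*13/13 = -534*(-½) = 267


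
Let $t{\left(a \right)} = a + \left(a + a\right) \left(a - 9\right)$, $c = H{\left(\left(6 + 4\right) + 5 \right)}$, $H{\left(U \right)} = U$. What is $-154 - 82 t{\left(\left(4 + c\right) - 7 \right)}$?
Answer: $-7042$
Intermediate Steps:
$c = 15$ ($c = \left(6 + 4\right) + 5 = 10 + 5 = 15$)
$t{\left(a \right)} = a + 2 a \left(-9 + a\right)$ ($t{\left(a \right)} = a + 2 a \left(a - 9\right) = a + 2 a \left(-9 + a\right)$)
$-154 - 82 t{\left(\left(4 + c\right) - 7 \right)} = -154 - 82 \left(\left(4 + 15\right) - 7\right) \left(-17 + 2 \left(\left(4 + 15\right) - 7\right)\right) = -154 - 82 \left(19 - 7\right) \left(-17 + 2 \left(19 - 7\right)\right) = -154 - 82 \cdot 12 \left(-17 + 2 \cdot 12\right) = -154 - 82 \cdot 12 \left(-17 + 24\right) = -154 - 82 \cdot 12 \cdot 7 = -154 - 6888 = -7042$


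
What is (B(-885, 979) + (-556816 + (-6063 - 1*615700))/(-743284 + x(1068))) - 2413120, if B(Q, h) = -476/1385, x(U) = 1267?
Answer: -2479946568178577/1027693545 ≈ -2.4131e+6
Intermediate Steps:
B(Q, h) = -476/1385 (B(Q, h) = -476*1/1385 = -476/1385)
(B(-885, 979) + (-556816 + (-6063 - 1*615700))/(-743284 + x(1068))) - 2413120 = (-476/1385 + (-556816 + (-6063 - 1*615700))/(-743284 + 1267)) - 2413120 = (-476/1385 + (-556816 + (-6063 - 615700))/(-742017)) - 2413120 = (-476/1385 + (-556816 - 621763)*(-1/742017)) - 2413120 = (-476/1385 - 1178579*(-1/742017)) - 2413120 = (-476/1385 + 1178579/742017) - 2413120 = 1279131823/1027693545 - 2413120 = -2479946568178577/1027693545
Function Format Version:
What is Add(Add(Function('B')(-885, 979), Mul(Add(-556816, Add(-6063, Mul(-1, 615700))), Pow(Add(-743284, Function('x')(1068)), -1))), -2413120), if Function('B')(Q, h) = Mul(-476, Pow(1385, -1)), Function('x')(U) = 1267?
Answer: Rational(-2479946568178577, 1027693545) ≈ -2.4131e+6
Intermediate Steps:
Function('B')(Q, h) = Rational(-476, 1385) (Function('B')(Q, h) = Mul(-476, Rational(1, 1385)) = Rational(-476, 1385))
Add(Add(Function('B')(-885, 979), Mul(Add(-556816, Add(-6063, Mul(-1, 615700))), Pow(Add(-743284, Function('x')(1068)), -1))), -2413120) = Add(Add(Rational(-476, 1385), Mul(Add(-556816, Add(-6063, Mul(-1, 615700))), Pow(Add(-743284, 1267), -1))), -2413120) = Add(Add(Rational(-476, 1385), Mul(Add(-556816, Add(-6063, -615700)), Pow(-742017, -1))), -2413120) = Add(Add(Rational(-476, 1385), Mul(Add(-556816, -621763), Rational(-1, 742017))), -2413120) = Add(Add(Rational(-476, 1385), Mul(-1178579, Rational(-1, 742017))), -2413120) = Add(Add(Rational(-476, 1385), Rational(1178579, 742017)), -2413120) = Add(Rational(1279131823, 1027693545), -2413120) = Rational(-2479946568178577, 1027693545)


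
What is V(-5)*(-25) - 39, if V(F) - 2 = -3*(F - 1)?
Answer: -539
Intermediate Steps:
V(F) = 5 - 3*F (V(F) = 2 - 3*(F - 1) = 2 - 3*(-1 + F) = 2 + (3 - 3*F) = 5 - 3*F)
V(-5)*(-25) - 39 = (5 - 3*(-5))*(-25) - 39 = (5 + 15)*(-25) - 39 = 20*(-25) - 39 = -500 - 39 = -539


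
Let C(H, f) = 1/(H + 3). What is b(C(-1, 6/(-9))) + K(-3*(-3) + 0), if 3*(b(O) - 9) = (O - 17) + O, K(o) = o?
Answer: 38/3 ≈ 12.667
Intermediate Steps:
C(H, f) = 1/(3 + H)
b(O) = 10/3 + 2*O/3 (b(O) = 9 + ((O - 17) + O)/3 = 9 + ((-17 + O) + O)/3 = 9 + (-17 + 2*O)/3 = 9 + (-17/3 + 2*O/3) = 10/3 + 2*O/3)
b(C(-1, 6/(-9))) + K(-3*(-3) + 0) = (10/3 + 2/(3*(3 - 1))) + (-3*(-3) + 0) = (10/3 + (⅔)/2) + (9 + 0) = (10/3 + (⅔)*(½)) + 9 = (10/3 + ⅓) + 9 = 11/3 + 9 = 38/3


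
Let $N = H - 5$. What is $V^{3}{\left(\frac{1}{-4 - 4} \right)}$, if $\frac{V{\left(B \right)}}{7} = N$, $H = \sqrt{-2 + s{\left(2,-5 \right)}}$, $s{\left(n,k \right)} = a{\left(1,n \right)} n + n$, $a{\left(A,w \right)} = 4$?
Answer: $-84035 + 56938 \sqrt{2} \approx -3512.5$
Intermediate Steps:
$s{\left(n,k \right)} = 5 n$ ($s{\left(n,k \right)} = 4 n + n = 5 n$)
$H = 2 \sqrt{2}$ ($H = \sqrt{-2 + 5 \cdot 2} = \sqrt{-2 + 10} = \sqrt{8} = 2 \sqrt{2} \approx 2.8284$)
$N = -5 + 2 \sqrt{2}$ ($N = 2 \sqrt{2} - 5 = -5 + 2 \sqrt{2} \approx -2.1716$)
$V{\left(B \right)} = -35 + 14 \sqrt{2}$ ($V{\left(B \right)} = 7 \left(-5 + 2 \sqrt{2}\right) = -35 + 14 \sqrt{2}$)
$V^{3}{\left(\frac{1}{-4 - 4} \right)} = \left(-35 + 14 \sqrt{2}\right)^{3}$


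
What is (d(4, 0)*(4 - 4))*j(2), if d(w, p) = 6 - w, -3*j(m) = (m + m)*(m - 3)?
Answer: 0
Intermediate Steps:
j(m) = -2*m*(-3 + m)/3 (j(m) = -(m + m)*(m - 3)/3 = -2*m*(-3 + m)/3)
(d(4, 0)*(4 - 4))*j(2) = ((6 - 1*4)*(4 - 4))*((⅔)*2*(3 - 1*2)) = ((6 - 4)*0)*((⅔)*2*(3 - 2)) = (2*0)*((⅔)*2*1) = 0*(4/3) = 0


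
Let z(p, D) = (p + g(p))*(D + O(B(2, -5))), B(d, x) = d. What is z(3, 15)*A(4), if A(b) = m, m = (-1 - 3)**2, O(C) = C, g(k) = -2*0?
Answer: 816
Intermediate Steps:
g(k) = 0
z(p, D) = p*(2 + D) (z(p, D) = (p + 0)*(D + 2) = p*(2 + D))
m = 16 (m = (-4)**2 = 16)
A(b) = 16
z(3, 15)*A(4) = (3*(2 + 15))*16 = (3*17)*16 = 51*16 = 816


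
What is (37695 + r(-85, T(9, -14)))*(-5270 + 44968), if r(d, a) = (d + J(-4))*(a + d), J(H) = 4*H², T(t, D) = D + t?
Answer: 1571445330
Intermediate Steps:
r(d, a) = (64 + d)*(a + d) (r(d, a) = (d + 4*(-4)²)*(a + d) = (d + 4*16)*(a + d) = (d + 64)*(a + d) = (64 + d)*(a + d))
(37695 + r(-85, T(9, -14)))*(-5270 + 44968) = (37695 + ((-85)² + 64*(-14 + 9) + 64*(-85) + (-14 + 9)*(-85)))*(-5270 + 44968) = (37695 + (7225 + 64*(-5) - 5440 - 5*(-85)))*39698 = (37695 + (7225 - 320 - 5440 + 425))*39698 = (37695 + 1890)*39698 = 39585*39698 = 1571445330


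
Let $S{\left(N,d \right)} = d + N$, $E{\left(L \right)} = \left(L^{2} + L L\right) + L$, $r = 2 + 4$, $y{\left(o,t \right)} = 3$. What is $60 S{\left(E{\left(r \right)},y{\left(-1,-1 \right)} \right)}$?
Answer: $4860$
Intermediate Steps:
$r = 6$
$E{\left(L \right)} = L + 2 L^{2}$ ($E{\left(L \right)} = \left(L^{2} + L^{2}\right) + L = 2 L^{2} + L = L + 2 L^{2}$)
$S{\left(N,d \right)} = N + d$
$60 S{\left(E{\left(r \right)},y{\left(-1,-1 \right)} \right)} = 60 \left(6 \left(1 + 2 \cdot 6\right) + 3\right) = 60 \left(6 \left(1 + 12\right) + 3\right) = 60 \left(6 \cdot 13 + 3\right) = 60 \left(78 + 3\right) = 60 \cdot 81 = 4860$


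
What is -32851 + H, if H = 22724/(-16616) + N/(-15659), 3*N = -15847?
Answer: -6410825935657/195142458 ≈ -32852.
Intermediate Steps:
N = -15847/3 (N = (1/3)*(-15847) = -15847/3 ≈ -5282.3)
H = -201047899/195142458 (H = 22724/(-16616) - 15847/3/(-15659) = 22724*(-1/16616) - 15847/3*(-1/15659) = -5681/4154 + 15847/46977 = -201047899/195142458 ≈ -1.0303)
-32851 + H = -32851 - 201047899/195142458 = -6410825935657/195142458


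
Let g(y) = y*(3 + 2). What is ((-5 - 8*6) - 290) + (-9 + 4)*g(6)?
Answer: -493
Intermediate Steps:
g(y) = 5*y (g(y) = y*5 = 5*y)
((-5 - 8*6) - 290) + (-9 + 4)*g(6) = ((-5 - 8*6) - 290) + (-9 + 4)*(5*6) = ((-5 - 48) - 290) - 5*30 = (-53 - 290) - 150 = -343 - 150 = -493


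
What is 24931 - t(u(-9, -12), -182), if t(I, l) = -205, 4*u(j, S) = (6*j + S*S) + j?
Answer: 25136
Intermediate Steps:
u(j, S) = S**2/4 + 7*j/4 (u(j, S) = ((6*j + S*S) + j)/4 = ((6*j + S**2) + j)/4 = ((S**2 + 6*j) + j)/4 = (S**2 + 7*j)/4 = S**2/4 + 7*j/4)
24931 - t(u(-9, -12), -182) = 24931 - 1*(-205) = 24931 + 205 = 25136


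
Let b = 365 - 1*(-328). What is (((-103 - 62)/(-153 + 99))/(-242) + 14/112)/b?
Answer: 89/548856 ≈ 0.00016216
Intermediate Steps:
b = 693 (b = 365 + 328 = 693)
(((-103 - 62)/(-153 + 99))/(-242) + 14/112)/b = (((-103 - 62)/(-153 + 99))/(-242) + 14/112)/693 = (-165/(-54)*(-1/242) + 14*(1/112))*(1/693) = (-165*(-1/54)*(-1/242) + ⅛)*(1/693) = ((55/18)*(-1/242) + ⅛)*(1/693) = (-5/396 + ⅛)*(1/693) = (89/792)*(1/693) = 89/548856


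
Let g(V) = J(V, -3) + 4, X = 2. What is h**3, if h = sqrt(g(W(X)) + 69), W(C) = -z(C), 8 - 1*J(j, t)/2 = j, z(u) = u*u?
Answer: 97*sqrt(97) ≈ 955.34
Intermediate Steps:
z(u) = u**2
J(j, t) = 16 - 2*j
W(C) = -C**2
g(V) = 20 - 2*V (g(V) = (16 - 2*V) + 4 = 20 - 2*V)
h = sqrt(97) (h = sqrt((20 - (-2)*2**2) + 69) = sqrt((20 - (-2)*4) + 69) = sqrt((20 - 2*(-4)) + 69) = sqrt((20 + 8) + 69) = sqrt(28 + 69) = sqrt(97) ≈ 9.8489)
h**3 = (sqrt(97))**3 = 97*sqrt(97)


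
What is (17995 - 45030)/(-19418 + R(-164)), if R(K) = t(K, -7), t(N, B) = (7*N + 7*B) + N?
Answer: 27035/20779 ≈ 1.3011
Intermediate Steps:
t(N, B) = 7*B + 8*N (t(N, B) = (7*B + 7*N) + N = 7*B + 8*N)
R(K) = -49 + 8*K (R(K) = 7*(-7) + 8*K = -49 + 8*K)
(17995 - 45030)/(-19418 + R(-164)) = (17995 - 45030)/(-19418 + (-49 + 8*(-164))) = -27035/(-19418 + (-49 - 1312)) = -27035/(-19418 - 1361) = -27035/(-20779) = -27035*(-1/20779) = 27035/20779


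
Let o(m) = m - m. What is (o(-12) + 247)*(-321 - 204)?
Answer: -129675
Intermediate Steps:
o(m) = 0
(o(-12) + 247)*(-321 - 204) = (0 + 247)*(-321 - 204) = 247*(-525) = -129675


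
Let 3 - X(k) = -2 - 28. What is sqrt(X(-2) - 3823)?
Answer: I*sqrt(3790) ≈ 61.563*I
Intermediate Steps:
X(k) = 33 (X(k) = 3 - (-2 - 28) = 3 - 1*(-30) = 3 + 30 = 33)
sqrt(X(-2) - 3823) = sqrt(33 - 3823) = sqrt(-3790) = I*sqrt(3790)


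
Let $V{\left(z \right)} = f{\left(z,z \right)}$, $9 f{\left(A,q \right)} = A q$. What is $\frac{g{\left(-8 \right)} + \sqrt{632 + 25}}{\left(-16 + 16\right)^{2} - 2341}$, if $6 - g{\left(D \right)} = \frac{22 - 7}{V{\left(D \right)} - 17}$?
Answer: $- \frac{669}{208349} - \frac{3 \sqrt{73}}{2341} \approx -0.01416$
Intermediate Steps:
$f{\left(A,q \right)} = \frac{A q}{9}$
$V{\left(z \right)} = \frac{z^{2}}{9}$ ($V{\left(z \right)} = \frac{z z}{9} = \frac{z^{2}}{9}$)
$g{\left(D \right)} = 6 - \frac{15}{-17 + \frac{D^{2}}{9}}$ ($g{\left(D \right)} = 6 - \frac{22 - 7}{\frac{D^{2}}{9} - 17} = 6 - \frac{15}{-17 + \frac{D^{2}}{9}}$)
$\frac{g{\left(-8 \right)} + \sqrt{632 + 25}}{\left(-16 + 16\right)^{2} - 2341} = \frac{\frac{3 \left(-351 + 2 \left(-8\right)^{2}\right)}{-153 + \left(-8\right)^{2}} + \sqrt{632 + 25}}{\left(-16 + 16\right)^{2} - 2341} = \frac{\frac{3 \left(-351 + 2 \cdot 64\right)}{-153 + 64} + \sqrt{657}}{0^{2} - 2341} = \frac{\frac{3 \left(-351 + 128\right)}{-89} + 3 \sqrt{73}}{0 - 2341} = \frac{3 \left(- \frac{1}{89}\right) \left(-223\right) + 3 \sqrt{73}}{-2341} = \left(\frac{669}{89} + 3 \sqrt{73}\right) \left(- \frac{1}{2341}\right) = - \frac{669}{208349} - \frac{3 \sqrt{73}}{2341}$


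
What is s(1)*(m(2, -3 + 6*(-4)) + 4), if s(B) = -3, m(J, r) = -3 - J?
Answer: 3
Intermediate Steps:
s(1)*(m(2, -3 + 6*(-4)) + 4) = -3*((-3 - 1*2) + 4) = -3*((-3 - 2) + 4) = -3*(-5 + 4) = -3*(-1) = 3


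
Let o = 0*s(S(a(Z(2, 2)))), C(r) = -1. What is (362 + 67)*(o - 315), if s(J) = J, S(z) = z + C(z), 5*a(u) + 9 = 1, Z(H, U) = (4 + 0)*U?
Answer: -135135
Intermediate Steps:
Z(H, U) = 4*U
a(u) = -8/5 (a(u) = -9/5 + (⅕)*1 = -9/5 + ⅕ = -8/5)
S(z) = -1 + z (S(z) = z - 1 = -1 + z)
o = 0 (o = 0*(-1 - 8/5) = 0*(-13/5) = 0)
(362 + 67)*(o - 315) = (362 + 67)*(0 - 315) = 429*(-315) = -135135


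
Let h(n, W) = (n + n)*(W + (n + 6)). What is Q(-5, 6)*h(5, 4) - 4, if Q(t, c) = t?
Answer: -754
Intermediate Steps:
h(n, W) = 2*n*(6 + W + n) (h(n, W) = (2*n)*(W + (6 + n)) = (2*n)*(6 + W + n) = 2*n*(6 + W + n))
Q(-5, 6)*h(5, 4) - 4 = -10*5*(6 + 4 + 5) - 4 = -10*5*15 - 4 = -5*150 - 4 = -750 - 4 = -754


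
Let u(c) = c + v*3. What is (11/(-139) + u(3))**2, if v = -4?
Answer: 1592644/19321 ≈ 82.431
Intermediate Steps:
u(c) = -12 + c (u(c) = c - 4*3 = c - 12 = -12 + c)
(11/(-139) + u(3))**2 = (11/(-139) + (-12 + 3))**2 = (11*(-1/139) - 9)**2 = (-11/139 - 9)**2 = (-1262/139)**2 = 1592644/19321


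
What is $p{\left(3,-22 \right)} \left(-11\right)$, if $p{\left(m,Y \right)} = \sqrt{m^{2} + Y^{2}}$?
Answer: $- 11 \sqrt{493} \approx -244.24$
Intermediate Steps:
$p{\left(m,Y \right)} = \sqrt{Y^{2} + m^{2}}$
$p{\left(3,-22 \right)} \left(-11\right) = \sqrt{\left(-22\right)^{2} + 3^{2}} \left(-11\right) = \sqrt{484 + 9} \left(-11\right) = \sqrt{493} \left(-11\right) = - 11 \sqrt{493}$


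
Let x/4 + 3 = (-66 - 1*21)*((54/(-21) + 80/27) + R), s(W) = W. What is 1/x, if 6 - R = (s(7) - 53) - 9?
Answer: -63/1346704 ≈ -4.6781e-5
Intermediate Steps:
R = 61 (R = 6 - ((7 - 53) - 9) = 6 - (-46 - 9) = 6 - 1*(-55) = 6 + 55 = 61)
x = -1346704/63 (x = -12 + 4*((-66 - 1*21)*((54/(-21) + 80/27) + 61)) = -12 + 4*((-66 - 21)*((54*(-1/21) + 80*(1/27)) + 61)) = -12 + 4*(-87*((-18/7 + 80/27) + 61)) = -12 + 4*(-87*(74/189 + 61)) = -12 + 4*(-87*11603/189) = -12 + 4*(-336487/63) = -12 - 1345948/63 = -1346704/63 ≈ -21376.)
1/x = 1/(-1346704/63) = -63/1346704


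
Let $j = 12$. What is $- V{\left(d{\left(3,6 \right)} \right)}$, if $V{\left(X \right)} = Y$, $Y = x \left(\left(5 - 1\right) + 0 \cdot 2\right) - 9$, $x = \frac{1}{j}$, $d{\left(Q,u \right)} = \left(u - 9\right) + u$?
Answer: $\frac{26}{3} \approx 8.6667$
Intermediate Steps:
$d{\left(Q,u \right)} = -9 + 2 u$ ($d{\left(Q,u \right)} = \left(-9 + u\right) + u = -9 + 2 u$)
$x = \frac{1}{12} \approx 0.083333$
$Y = - \frac{26}{3}$ ($Y = \frac{\left(5 - 1\right) + 0 \cdot 2}{12} - 9 = \frac{4 + 0}{12} - 9 = \frac{1}{12} \cdot 4 - 9 = \frac{1}{3} - 9 = - \frac{26}{3} \approx -8.6667$)
$V{\left(X \right)} = - \frac{26}{3}$
$- V{\left(d{\left(3,6 \right)} \right)} = \left(-1\right) \left(- \frac{26}{3}\right) = \frac{26}{3}$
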